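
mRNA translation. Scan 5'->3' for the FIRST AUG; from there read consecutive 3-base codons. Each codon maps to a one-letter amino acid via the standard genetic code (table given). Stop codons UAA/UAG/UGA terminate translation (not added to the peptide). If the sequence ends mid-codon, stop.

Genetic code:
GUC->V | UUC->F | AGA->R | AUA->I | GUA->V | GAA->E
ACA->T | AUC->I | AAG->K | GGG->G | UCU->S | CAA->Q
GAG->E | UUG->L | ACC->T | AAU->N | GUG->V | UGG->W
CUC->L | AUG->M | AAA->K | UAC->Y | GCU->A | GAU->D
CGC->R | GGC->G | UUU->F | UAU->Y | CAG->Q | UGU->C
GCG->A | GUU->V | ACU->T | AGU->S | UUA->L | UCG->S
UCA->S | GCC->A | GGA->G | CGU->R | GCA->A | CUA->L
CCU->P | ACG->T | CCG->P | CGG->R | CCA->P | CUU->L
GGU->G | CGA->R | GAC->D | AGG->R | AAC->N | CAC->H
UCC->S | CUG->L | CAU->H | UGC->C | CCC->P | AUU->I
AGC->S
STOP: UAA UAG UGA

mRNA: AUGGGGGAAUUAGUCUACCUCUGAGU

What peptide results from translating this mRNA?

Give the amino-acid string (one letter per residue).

Answer: MGELVYL

Derivation:
start AUG at pos 0
pos 0: AUG -> M; peptide=M
pos 3: GGG -> G; peptide=MG
pos 6: GAA -> E; peptide=MGE
pos 9: UUA -> L; peptide=MGEL
pos 12: GUC -> V; peptide=MGELV
pos 15: UAC -> Y; peptide=MGELVY
pos 18: CUC -> L; peptide=MGELVYL
pos 21: UGA -> STOP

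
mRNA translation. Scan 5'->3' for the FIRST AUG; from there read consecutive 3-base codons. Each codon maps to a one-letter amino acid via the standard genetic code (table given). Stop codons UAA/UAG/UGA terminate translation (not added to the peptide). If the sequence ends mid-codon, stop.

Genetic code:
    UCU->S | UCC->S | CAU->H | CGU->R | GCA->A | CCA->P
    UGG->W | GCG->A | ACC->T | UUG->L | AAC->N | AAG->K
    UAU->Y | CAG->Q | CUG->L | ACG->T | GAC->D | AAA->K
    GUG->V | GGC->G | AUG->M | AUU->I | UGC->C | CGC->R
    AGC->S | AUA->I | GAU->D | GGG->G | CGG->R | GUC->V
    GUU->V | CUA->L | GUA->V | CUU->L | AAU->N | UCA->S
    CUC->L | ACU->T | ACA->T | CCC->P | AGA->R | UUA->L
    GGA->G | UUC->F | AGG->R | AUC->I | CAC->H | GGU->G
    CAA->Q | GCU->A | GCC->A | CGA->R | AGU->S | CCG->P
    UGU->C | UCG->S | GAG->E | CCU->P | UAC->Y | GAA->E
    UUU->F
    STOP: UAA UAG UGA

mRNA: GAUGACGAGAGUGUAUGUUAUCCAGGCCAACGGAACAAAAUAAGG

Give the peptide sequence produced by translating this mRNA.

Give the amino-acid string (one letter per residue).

start AUG at pos 1
pos 1: AUG -> M; peptide=M
pos 4: ACG -> T; peptide=MT
pos 7: AGA -> R; peptide=MTR
pos 10: GUG -> V; peptide=MTRV
pos 13: UAU -> Y; peptide=MTRVY
pos 16: GUU -> V; peptide=MTRVYV
pos 19: AUC -> I; peptide=MTRVYVI
pos 22: CAG -> Q; peptide=MTRVYVIQ
pos 25: GCC -> A; peptide=MTRVYVIQA
pos 28: AAC -> N; peptide=MTRVYVIQAN
pos 31: GGA -> G; peptide=MTRVYVIQANG
pos 34: ACA -> T; peptide=MTRVYVIQANGT
pos 37: AAA -> K; peptide=MTRVYVIQANGTK
pos 40: UAA -> STOP

Answer: MTRVYVIQANGTK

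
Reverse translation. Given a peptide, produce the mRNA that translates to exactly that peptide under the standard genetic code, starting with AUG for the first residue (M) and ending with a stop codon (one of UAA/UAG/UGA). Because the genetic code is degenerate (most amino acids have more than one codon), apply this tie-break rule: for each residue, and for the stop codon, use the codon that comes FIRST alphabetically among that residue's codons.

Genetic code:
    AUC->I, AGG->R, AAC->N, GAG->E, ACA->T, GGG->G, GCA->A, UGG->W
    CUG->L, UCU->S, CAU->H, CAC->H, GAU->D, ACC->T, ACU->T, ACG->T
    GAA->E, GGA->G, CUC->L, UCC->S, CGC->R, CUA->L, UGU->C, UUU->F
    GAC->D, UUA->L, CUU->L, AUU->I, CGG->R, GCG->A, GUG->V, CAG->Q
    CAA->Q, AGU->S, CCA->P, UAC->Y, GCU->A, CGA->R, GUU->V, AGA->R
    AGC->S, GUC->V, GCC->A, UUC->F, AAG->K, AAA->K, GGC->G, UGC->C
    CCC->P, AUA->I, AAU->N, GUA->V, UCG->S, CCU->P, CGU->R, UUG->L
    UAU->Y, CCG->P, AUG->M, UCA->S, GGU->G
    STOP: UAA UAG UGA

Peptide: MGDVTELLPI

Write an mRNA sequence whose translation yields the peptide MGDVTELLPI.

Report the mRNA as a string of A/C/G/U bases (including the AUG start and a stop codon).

residue 1: M -> AUG (start codon)
residue 2: G codons sorted = GGA,GGC,GGG,GGU -> pick first = GGA
residue 3: D codons sorted = GAC,GAU -> pick first = GAC
residue 4: V codons sorted = GUA,GUC,GUG,GUU -> pick first = GUA
residue 5: T codons sorted = ACA,ACC,ACG,ACU -> pick first = ACA
residue 6: E codons sorted = GAA,GAG -> pick first = GAA
residue 7: L codons sorted = CUA,CUC,CUG,CUU,UUA,UUG -> pick first = CUA
residue 8: L codons sorted = CUA,CUC,CUG,CUU,UUA,UUG -> pick first = CUA
residue 9: P codons sorted = CCA,CCC,CCG,CCU -> pick first = CCA
residue 10: I codons sorted = AUA,AUC,AUU -> pick first = AUA
terminator: stop codons sorted = UAA,UAG,UGA -> pick first = UAA

Answer: mRNA: AUGGGAGACGUAACAGAACUACUACCAAUAUAA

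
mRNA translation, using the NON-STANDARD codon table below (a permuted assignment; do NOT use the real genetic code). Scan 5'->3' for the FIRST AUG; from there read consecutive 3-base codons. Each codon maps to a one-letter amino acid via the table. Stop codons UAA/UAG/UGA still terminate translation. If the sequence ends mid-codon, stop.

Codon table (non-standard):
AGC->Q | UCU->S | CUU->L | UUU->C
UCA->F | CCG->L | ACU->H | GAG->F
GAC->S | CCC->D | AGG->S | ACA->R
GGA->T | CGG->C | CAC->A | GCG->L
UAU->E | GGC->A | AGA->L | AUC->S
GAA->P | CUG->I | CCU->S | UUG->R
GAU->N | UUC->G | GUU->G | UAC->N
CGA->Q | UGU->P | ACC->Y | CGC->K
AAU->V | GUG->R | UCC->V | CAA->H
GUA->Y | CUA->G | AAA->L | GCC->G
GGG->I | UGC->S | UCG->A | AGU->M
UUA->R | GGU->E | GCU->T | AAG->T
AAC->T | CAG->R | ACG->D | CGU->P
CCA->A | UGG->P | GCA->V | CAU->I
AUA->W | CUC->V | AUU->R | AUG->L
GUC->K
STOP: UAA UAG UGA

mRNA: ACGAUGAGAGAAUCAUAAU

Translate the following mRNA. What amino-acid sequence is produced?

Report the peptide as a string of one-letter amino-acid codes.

Answer: LLPF

Derivation:
start AUG at pos 3
pos 3: AUG -> L; peptide=L
pos 6: AGA -> L; peptide=LL
pos 9: GAA -> P; peptide=LLP
pos 12: UCA -> F; peptide=LLPF
pos 15: UAA -> STOP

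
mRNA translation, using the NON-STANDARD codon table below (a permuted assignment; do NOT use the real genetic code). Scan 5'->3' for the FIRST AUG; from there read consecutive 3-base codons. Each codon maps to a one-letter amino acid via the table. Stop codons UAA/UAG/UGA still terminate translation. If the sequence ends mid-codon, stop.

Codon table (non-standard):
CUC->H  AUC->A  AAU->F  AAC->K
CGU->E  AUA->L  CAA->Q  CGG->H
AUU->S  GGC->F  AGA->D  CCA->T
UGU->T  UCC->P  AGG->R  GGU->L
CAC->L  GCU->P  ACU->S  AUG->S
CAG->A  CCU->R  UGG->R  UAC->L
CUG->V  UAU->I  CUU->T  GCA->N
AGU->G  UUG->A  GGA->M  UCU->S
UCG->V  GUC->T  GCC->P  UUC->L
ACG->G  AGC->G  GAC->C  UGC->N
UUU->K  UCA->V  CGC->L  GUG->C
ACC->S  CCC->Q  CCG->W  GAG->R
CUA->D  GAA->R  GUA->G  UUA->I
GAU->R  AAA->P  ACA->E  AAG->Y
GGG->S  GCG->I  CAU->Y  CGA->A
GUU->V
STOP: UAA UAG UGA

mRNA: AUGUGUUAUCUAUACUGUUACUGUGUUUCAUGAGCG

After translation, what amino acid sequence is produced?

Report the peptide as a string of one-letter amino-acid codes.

start AUG at pos 0
pos 0: AUG -> S; peptide=S
pos 3: UGU -> T; peptide=ST
pos 6: UAU -> I; peptide=STI
pos 9: CUA -> D; peptide=STID
pos 12: UAC -> L; peptide=STIDL
pos 15: UGU -> T; peptide=STIDLT
pos 18: UAC -> L; peptide=STIDLTL
pos 21: UGU -> T; peptide=STIDLTLT
pos 24: GUU -> V; peptide=STIDLTLTV
pos 27: UCA -> V; peptide=STIDLTLTVV
pos 30: UGA -> STOP

Answer: STIDLTLTVV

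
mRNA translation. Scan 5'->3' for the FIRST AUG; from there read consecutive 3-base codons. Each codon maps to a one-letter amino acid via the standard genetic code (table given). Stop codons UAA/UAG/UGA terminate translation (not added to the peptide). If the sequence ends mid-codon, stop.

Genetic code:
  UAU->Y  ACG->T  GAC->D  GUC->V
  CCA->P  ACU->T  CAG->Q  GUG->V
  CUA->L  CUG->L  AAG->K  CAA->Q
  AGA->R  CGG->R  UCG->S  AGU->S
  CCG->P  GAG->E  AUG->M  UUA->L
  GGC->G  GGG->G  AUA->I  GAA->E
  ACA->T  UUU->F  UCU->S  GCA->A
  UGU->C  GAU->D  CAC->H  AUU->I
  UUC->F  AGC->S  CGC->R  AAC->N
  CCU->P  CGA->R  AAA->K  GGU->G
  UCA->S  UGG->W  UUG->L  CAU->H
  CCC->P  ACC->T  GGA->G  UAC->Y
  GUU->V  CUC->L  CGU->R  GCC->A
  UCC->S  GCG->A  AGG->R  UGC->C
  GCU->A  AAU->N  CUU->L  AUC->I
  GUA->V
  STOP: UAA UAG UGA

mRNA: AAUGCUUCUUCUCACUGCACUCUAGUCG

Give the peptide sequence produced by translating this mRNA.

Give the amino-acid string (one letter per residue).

Answer: MLLLTAL

Derivation:
start AUG at pos 1
pos 1: AUG -> M; peptide=M
pos 4: CUU -> L; peptide=ML
pos 7: CUU -> L; peptide=MLL
pos 10: CUC -> L; peptide=MLLL
pos 13: ACU -> T; peptide=MLLLT
pos 16: GCA -> A; peptide=MLLLTA
pos 19: CUC -> L; peptide=MLLLTAL
pos 22: UAG -> STOP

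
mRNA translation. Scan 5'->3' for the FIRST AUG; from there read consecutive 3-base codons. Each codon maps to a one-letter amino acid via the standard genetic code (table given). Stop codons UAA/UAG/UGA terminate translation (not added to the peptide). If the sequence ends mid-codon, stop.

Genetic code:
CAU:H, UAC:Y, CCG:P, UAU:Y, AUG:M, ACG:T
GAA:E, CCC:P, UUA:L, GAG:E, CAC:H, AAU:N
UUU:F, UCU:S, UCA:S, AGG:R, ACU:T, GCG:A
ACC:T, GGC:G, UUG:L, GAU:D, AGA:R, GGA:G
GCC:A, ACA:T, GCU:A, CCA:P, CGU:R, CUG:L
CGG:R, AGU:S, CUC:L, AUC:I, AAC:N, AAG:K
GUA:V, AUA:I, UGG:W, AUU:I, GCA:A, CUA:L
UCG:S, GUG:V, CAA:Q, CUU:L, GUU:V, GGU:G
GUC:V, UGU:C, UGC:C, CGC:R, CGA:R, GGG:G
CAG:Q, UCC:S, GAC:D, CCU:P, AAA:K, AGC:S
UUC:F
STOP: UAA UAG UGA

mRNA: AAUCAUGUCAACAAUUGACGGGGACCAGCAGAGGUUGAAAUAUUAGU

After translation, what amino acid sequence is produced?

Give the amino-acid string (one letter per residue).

start AUG at pos 4
pos 4: AUG -> M; peptide=M
pos 7: UCA -> S; peptide=MS
pos 10: ACA -> T; peptide=MST
pos 13: AUU -> I; peptide=MSTI
pos 16: GAC -> D; peptide=MSTID
pos 19: GGG -> G; peptide=MSTIDG
pos 22: GAC -> D; peptide=MSTIDGD
pos 25: CAG -> Q; peptide=MSTIDGDQ
pos 28: CAG -> Q; peptide=MSTIDGDQQ
pos 31: AGG -> R; peptide=MSTIDGDQQR
pos 34: UUG -> L; peptide=MSTIDGDQQRL
pos 37: AAA -> K; peptide=MSTIDGDQQRLK
pos 40: UAU -> Y; peptide=MSTIDGDQQRLKY
pos 43: UAG -> STOP

Answer: MSTIDGDQQRLKY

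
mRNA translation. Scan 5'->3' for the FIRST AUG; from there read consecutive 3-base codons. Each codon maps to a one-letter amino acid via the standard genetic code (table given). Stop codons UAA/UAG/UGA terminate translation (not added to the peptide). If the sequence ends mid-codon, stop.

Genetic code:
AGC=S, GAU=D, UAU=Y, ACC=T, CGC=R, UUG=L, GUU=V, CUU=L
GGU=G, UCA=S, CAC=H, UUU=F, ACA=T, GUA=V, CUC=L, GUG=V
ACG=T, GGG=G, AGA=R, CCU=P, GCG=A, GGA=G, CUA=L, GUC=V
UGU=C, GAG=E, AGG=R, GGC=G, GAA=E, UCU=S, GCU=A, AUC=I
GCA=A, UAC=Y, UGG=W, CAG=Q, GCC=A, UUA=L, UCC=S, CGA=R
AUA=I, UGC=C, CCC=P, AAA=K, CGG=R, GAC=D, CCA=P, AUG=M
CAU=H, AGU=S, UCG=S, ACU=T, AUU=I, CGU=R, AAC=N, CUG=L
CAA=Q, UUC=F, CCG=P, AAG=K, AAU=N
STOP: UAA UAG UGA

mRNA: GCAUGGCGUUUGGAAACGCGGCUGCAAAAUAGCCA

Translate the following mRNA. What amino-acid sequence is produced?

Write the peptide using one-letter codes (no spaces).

Answer: MAFGNAAAK

Derivation:
start AUG at pos 2
pos 2: AUG -> M; peptide=M
pos 5: GCG -> A; peptide=MA
pos 8: UUU -> F; peptide=MAF
pos 11: GGA -> G; peptide=MAFG
pos 14: AAC -> N; peptide=MAFGN
pos 17: GCG -> A; peptide=MAFGNA
pos 20: GCU -> A; peptide=MAFGNAA
pos 23: GCA -> A; peptide=MAFGNAAA
pos 26: AAA -> K; peptide=MAFGNAAAK
pos 29: UAG -> STOP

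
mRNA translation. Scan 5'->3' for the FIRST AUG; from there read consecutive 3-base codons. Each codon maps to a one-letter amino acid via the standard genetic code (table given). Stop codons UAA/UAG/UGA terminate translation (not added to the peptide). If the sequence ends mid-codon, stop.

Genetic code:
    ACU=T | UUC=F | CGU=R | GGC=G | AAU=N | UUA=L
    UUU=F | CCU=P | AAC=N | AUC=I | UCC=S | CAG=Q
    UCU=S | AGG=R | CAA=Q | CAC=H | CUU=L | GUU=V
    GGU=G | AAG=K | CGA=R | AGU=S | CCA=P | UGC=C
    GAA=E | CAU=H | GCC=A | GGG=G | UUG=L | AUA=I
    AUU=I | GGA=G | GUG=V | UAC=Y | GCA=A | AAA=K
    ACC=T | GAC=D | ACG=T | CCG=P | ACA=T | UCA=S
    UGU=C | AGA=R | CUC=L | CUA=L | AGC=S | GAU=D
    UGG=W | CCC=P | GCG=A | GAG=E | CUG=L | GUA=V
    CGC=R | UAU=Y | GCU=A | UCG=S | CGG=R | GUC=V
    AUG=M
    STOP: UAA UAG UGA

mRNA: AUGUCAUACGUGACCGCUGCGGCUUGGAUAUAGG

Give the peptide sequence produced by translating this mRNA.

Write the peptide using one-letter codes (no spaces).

Answer: MSYVTAAAWI

Derivation:
start AUG at pos 0
pos 0: AUG -> M; peptide=M
pos 3: UCA -> S; peptide=MS
pos 6: UAC -> Y; peptide=MSY
pos 9: GUG -> V; peptide=MSYV
pos 12: ACC -> T; peptide=MSYVT
pos 15: GCU -> A; peptide=MSYVTA
pos 18: GCG -> A; peptide=MSYVTAA
pos 21: GCU -> A; peptide=MSYVTAAA
pos 24: UGG -> W; peptide=MSYVTAAAW
pos 27: AUA -> I; peptide=MSYVTAAAWI
pos 30: UAG -> STOP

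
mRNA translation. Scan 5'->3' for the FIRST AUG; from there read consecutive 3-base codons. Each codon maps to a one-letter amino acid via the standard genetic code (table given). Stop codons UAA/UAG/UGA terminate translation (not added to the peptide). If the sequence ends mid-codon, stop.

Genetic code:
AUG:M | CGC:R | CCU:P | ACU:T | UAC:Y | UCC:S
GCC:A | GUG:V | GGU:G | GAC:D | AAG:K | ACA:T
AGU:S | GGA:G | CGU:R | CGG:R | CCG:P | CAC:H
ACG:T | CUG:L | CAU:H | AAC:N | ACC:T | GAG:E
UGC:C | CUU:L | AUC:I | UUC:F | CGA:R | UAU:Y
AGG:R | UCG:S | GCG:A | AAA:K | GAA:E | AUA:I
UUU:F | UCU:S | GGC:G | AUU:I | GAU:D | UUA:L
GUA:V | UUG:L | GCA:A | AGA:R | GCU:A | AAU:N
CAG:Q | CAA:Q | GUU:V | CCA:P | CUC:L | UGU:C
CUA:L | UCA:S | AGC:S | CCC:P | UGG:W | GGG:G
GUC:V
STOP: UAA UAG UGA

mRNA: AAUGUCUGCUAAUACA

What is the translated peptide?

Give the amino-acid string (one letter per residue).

Answer: MSANT

Derivation:
start AUG at pos 1
pos 1: AUG -> M; peptide=M
pos 4: UCU -> S; peptide=MS
pos 7: GCU -> A; peptide=MSA
pos 10: AAU -> N; peptide=MSAN
pos 13: ACA -> T; peptide=MSANT
pos 16: only 0 nt remain (<3), stop (end of mRNA)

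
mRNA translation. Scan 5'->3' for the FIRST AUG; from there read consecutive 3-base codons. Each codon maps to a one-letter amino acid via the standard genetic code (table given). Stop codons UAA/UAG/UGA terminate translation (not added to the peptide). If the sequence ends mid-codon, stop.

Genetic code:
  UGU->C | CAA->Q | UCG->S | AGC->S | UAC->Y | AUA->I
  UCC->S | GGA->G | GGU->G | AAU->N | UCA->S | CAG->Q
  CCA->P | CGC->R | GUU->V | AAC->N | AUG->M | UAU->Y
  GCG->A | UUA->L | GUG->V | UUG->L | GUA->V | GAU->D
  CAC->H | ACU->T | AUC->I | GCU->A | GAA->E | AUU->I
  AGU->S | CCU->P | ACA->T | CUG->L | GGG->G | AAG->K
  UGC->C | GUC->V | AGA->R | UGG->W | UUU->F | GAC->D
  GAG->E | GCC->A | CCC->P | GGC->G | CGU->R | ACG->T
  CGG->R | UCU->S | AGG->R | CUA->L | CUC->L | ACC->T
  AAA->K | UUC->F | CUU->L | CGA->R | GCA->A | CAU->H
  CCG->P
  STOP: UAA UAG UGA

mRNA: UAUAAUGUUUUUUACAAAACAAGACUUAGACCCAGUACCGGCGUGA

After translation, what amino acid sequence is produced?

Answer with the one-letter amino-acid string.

start AUG at pos 4
pos 4: AUG -> M; peptide=M
pos 7: UUU -> F; peptide=MF
pos 10: UUU -> F; peptide=MFF
pos 13: ACA -> T; peptide=MFFT
pos 16: AAA -> K; peptide=MFFTK
pos 19: CAA -> Q; peptide=MFFTKQ
pos 22: GAC -> D; peptide=MFFTKQD
pos 25: UUA -> L; peptide=MFFTKQDL
pos 28: GAC -> D; peptide=MFFTKQDLD
pos 31: CCA -> P; peptide=MFFTKQDLDP
pos 34: GUA -> V; peptide=MFFTKQDLDPV
pos 37: CCG -> P; peptide=MFFTKQDLDPVP
pos 40: GCG -> A; peptide=MFFTKQDLDPVPA
pos 43: UGA -> STOP

Answer: MFFTKQDLDPVPA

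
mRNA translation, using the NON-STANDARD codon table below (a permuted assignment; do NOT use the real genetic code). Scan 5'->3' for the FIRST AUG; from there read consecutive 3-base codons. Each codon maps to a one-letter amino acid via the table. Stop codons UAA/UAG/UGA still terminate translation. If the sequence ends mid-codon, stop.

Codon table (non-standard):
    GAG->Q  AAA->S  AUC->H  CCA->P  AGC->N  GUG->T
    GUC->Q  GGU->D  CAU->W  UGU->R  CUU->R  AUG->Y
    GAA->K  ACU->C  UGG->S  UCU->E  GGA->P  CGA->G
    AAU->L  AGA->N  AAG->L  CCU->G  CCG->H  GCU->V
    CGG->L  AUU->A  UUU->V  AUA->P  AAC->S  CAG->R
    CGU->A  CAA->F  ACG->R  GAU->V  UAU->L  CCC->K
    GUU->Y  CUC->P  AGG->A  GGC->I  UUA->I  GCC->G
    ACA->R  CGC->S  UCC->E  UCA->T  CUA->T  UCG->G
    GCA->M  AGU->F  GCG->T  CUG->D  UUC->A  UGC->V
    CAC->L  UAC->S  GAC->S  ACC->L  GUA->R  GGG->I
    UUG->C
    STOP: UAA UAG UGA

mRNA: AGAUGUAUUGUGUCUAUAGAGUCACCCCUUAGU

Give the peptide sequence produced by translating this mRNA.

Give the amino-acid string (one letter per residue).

start AUG at pos 2
pos 2: AUG -> Y; peptide=Y
pos 5: UAU -> L; peptide=YL
pos 8: UGU -> R; peptide=YLR
pos 11: GUC -> Q; peptide=YLRQ
pos 14: UAU -> L; peptide=YLRQL
pos 17: AGA -> N; peptide=YLRQLN
pos 20: GUC -> Q; peptide=YLRQLNQ
pos 23: ACC -> L; peptide=YLRQLNQL
pos 26: CCU -> G; peptide=YLRQLNQLG
pos 29: UAG -> STOP

Answer: YLRQLNQLG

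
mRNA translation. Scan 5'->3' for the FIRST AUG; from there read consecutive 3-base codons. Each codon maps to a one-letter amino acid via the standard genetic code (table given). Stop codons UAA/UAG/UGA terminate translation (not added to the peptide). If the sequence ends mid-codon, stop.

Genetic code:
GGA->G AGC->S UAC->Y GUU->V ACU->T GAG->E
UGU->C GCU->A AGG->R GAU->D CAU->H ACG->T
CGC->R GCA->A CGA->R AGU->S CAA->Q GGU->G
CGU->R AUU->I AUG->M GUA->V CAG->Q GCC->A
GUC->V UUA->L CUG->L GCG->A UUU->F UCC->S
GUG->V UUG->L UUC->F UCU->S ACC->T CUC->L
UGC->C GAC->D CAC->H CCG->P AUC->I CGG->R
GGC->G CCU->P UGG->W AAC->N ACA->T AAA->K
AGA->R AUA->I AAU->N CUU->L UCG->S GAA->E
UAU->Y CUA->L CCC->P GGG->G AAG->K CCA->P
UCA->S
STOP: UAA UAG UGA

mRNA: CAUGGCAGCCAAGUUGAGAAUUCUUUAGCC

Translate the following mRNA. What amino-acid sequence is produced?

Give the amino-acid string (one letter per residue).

Answer: MAAKLRIL

Derivation:
start AUG at pos 1
pos 1: AUG -> M; peptide=M
pos 4: GCA -> A; peptide=MA
pos 7: GCC -> A; peptide=MAA
pos 10: AAG -> K; peptide=MAAK
pos 13: UUG -> L; peptide=MAAKL
pos 16: AGA -> R; peptide=MAAKLR
pos 19: AUU -> I; peptide=MAAKLRI
pos 22: CUU -> L; peptide=MAAKLRIL
pos 25: UAG -> STOP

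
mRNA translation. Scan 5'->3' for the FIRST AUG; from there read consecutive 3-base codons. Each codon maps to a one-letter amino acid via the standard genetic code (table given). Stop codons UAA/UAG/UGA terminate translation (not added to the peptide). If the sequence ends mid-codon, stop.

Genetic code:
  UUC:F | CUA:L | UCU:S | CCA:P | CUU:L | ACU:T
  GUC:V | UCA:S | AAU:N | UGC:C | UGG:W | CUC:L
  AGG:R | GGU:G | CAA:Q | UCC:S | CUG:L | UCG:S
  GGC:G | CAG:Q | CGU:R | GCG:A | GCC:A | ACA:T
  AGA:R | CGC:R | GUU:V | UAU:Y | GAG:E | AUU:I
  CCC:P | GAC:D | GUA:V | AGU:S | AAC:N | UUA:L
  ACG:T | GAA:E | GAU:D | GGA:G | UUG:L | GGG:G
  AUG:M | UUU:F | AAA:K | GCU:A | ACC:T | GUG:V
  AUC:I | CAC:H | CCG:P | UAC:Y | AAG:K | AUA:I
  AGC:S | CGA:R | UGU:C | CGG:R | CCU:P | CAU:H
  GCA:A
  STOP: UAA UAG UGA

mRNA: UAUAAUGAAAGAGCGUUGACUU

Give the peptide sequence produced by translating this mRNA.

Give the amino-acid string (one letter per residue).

Answer: MKER

Derivation:
start AUG at pos 4
pos 4: AUG -> M; peptide=M
pos 7: AAA -> K; peptide=MK
pos 10: GAG -> E; peptide=MKE
pos 13: CGU -> R; peptide=MKER
pos 16: UGA -> STOP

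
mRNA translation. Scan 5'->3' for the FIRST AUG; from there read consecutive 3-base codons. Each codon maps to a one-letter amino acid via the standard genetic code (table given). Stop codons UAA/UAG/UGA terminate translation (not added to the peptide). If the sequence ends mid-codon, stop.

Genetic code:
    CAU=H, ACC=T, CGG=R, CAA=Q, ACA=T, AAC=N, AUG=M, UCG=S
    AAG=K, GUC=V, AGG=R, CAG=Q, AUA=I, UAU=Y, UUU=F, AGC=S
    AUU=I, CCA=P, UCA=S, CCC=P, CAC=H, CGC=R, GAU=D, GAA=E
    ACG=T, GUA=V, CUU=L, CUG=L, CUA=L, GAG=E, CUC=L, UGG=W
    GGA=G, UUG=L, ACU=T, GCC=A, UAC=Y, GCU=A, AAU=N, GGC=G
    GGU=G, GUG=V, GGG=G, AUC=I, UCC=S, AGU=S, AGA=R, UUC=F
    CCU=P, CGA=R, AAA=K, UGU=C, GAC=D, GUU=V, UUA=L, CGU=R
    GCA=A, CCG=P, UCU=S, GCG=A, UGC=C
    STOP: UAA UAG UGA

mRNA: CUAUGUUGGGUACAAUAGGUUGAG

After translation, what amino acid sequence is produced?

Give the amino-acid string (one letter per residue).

start AUG at pos 2
pos 2: AUG -> M; peptide=M
pos 5: UUG -> L; peptide=ML
pos 8: GGU -> G; peptide=MLG
pos 11: ACA -> T; peptide=MLGT
pos 14: AUA -> I; peptide=MLGTI
pos 17: GGU -> G; peptide=MLGTIG
pos 20: UGA -> STOP

Answer: MLGTIG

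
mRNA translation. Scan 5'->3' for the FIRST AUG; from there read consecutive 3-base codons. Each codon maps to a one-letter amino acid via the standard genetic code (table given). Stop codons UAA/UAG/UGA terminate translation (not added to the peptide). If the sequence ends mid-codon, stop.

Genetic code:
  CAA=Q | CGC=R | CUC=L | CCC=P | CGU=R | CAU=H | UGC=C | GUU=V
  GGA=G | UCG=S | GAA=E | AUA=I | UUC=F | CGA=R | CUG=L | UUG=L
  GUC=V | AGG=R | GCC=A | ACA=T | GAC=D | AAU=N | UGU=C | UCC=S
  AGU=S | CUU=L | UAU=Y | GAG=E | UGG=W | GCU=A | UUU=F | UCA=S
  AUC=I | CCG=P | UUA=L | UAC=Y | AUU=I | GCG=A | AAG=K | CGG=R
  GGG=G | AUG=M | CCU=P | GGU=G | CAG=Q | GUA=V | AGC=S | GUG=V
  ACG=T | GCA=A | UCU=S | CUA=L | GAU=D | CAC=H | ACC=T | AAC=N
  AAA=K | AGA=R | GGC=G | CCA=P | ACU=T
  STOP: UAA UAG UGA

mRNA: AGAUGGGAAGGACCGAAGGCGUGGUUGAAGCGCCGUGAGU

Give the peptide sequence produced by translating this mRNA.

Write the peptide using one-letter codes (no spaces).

start AUG at pos 2
pos 2: AUG -> M; peptide=M
pos 5: GGA -> G; peptide=MG
pos 8: AGG -> R; peptide=MGR
pos 11: ACC -> T; peptide=MGRT
pos 14: GAA -> E; peptide=MGRTE
pos 17: GGC -> G; peptide=MGRTEG
pos 20: GUG -> V; peptide=MGRTEGV
pos 23: GUU -> V; peptide=MGRTEGVV
pos 26: GAA -> E; peptide=MGRTEGVVE
pos 29: GCG -> A; peptide=MGRTEGVVEA
pos 32: CCG -> P; peptide=MGRTEGVVEAP
pos 35: UGA -> STOP

Answer: MGRTEGVVEAP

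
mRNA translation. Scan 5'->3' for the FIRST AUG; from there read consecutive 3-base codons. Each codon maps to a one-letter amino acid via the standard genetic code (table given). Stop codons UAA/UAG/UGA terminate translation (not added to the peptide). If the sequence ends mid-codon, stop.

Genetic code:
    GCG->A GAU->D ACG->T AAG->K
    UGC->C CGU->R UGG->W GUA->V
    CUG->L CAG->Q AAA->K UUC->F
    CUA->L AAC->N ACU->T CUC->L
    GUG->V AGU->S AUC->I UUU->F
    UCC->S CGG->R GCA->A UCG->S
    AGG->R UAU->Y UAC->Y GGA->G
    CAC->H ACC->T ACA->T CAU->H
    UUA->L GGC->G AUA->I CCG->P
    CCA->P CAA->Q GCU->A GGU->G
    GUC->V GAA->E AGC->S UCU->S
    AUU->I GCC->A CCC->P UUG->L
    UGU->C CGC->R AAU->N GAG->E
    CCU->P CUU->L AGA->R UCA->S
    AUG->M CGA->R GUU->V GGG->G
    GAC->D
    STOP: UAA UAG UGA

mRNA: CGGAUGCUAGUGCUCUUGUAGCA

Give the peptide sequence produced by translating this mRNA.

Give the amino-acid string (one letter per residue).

start AUG at pos 3
pos 3: AUG -> M; peptide=M
pos 6: CUA -> L; peptide=ML
pos 9: GUG -> V; peptide=MLV
pos 12: CUC -> L; peptide=MLVL
pos 15: UUG -> L; peptide=MLVLL
pos 18: UAG -> STOP

Answer: MLVLL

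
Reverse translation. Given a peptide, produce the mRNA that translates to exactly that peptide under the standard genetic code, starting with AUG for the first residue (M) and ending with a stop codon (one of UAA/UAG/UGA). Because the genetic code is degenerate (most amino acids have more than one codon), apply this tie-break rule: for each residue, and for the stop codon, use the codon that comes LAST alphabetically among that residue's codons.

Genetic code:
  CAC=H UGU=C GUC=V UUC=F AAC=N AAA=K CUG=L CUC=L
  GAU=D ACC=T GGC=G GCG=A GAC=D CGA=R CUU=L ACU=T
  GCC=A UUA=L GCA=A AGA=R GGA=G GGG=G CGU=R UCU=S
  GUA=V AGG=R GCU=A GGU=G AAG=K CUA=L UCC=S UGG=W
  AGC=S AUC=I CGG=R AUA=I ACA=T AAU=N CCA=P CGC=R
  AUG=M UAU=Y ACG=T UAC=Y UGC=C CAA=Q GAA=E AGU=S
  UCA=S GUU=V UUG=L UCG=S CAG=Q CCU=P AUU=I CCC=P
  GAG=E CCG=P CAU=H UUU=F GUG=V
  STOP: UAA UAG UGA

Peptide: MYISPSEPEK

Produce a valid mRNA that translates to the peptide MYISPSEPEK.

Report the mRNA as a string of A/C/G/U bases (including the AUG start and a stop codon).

Answer: mRNA: AUGUAUAUUUCUCCUUCUGAGCCUGAGAAGUGA

Derivation:
residue 1: M -> AUG (start codon)
residue 2: Y codons sorted = UAC,UAU -> pick last = UAU
residue 3: I codons sorted = AUA,AUC,AUU -> pick last = AUU
residue 4: S codons sorted = AGC,AGU,UCA,UCC,UCG,UCU -> pick last = UCU
residue 5: P codons sorted = CCA,CCC,CCG,CCU -> pick last = CCU
residue 6: S codons sorted = AGC,AGU,UCA,UCC,UCG,UCU -> pick last = UCU
residue 7: E codons sorted = GAA,GAG -> pick last = GAG
residue 8: P codons sorted = CCA,CCC,CCG,CCU -> pick last = CCU
residue 9: E codons sorted = GAA,GAG -> pick last = GAG
residue 10: K codons sorted = AAA,AAG -> pick last = AAG
terminator: stop codons sorted = UAA,UAG,UGA -> pick last = UGA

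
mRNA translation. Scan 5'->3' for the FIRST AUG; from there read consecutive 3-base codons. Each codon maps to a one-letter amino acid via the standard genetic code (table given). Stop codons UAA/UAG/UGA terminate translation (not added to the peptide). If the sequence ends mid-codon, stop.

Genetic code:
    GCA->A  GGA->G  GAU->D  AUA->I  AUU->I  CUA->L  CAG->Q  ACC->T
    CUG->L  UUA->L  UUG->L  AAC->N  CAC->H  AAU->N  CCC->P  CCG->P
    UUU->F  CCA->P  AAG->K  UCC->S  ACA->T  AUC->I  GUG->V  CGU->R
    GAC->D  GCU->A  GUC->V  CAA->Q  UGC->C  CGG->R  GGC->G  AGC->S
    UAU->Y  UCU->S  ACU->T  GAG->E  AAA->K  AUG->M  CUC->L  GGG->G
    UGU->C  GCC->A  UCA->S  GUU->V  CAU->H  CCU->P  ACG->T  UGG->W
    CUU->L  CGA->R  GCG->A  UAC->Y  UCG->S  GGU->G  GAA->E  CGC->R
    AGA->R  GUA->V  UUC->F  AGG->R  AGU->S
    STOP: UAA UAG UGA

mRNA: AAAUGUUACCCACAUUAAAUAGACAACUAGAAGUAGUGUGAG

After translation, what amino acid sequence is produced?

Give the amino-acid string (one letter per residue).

Answer: MLPTLNRQLEVV

Derivation:
start AUG at pos 2
pos 2: AUG -> M; peptide=M
pos 5: UUA -> L; peptide=ML
pos 8: CCC -> P; peptide=MLP
pos 11: ACA -> T; peptide=MLPT
pos 14: UUA -> L; peptide=MLPTL
pos 17: AAU -> N; peptide=MLPTLN
pos 20: AGA -> R; peptide=MLPTLNR
pos 23: CAA -> Q; peptide=MLPTLNRQ
pos 26: CUA -> L; peptide=MLPTLNRQL
pos 29: GAA -> E; peptide=MLPTLNRQLE
pos 32: GUA -> V; peptide=MLPTLNRQLEV
pos 35: GUG -> V; peptide=MLPTLNRQLEVV
pos 38: UGA -> STOP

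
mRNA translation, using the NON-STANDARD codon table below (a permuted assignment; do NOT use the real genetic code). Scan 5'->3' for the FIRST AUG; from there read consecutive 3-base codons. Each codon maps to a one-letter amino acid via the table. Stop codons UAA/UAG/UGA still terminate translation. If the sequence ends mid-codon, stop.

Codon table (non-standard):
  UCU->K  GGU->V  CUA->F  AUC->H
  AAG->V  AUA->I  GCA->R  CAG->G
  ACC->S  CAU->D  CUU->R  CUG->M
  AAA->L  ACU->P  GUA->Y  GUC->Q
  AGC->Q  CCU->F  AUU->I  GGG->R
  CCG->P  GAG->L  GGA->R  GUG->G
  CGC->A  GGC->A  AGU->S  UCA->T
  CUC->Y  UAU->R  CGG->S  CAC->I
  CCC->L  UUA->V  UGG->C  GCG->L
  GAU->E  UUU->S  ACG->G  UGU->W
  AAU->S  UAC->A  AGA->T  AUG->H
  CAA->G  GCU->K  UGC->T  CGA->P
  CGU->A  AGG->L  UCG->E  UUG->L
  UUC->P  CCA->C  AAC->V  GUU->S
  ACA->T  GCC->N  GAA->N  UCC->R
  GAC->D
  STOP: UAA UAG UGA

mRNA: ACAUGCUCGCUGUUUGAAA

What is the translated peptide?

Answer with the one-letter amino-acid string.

start AUG at pos 2
pos 2: AUG -> H; peptide=H
pos 5: CUC -> Y; peptide=HY
pos 8: GCU -> K; peptide=HYK
pos 11: GUU -> S; peptide=HYKS
pos 14: UGA -> STOP

Answer: HYKS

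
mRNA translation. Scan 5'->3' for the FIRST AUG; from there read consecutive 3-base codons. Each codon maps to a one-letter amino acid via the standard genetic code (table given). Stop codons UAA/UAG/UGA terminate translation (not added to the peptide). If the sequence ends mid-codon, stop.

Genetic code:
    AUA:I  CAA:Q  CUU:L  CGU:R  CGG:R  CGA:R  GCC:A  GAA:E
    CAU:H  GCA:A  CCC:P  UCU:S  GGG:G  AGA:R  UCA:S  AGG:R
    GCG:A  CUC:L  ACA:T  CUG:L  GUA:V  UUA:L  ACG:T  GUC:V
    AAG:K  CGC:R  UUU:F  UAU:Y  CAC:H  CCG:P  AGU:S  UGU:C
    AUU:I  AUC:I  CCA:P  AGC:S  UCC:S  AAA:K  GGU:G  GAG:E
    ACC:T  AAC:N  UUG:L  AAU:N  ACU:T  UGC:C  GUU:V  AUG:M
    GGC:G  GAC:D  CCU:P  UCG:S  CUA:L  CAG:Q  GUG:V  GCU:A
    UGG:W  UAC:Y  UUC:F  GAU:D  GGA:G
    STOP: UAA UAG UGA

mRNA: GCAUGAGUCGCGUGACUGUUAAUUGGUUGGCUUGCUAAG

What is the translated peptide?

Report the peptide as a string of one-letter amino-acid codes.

Answer: MSRVTVNWLAC

Derivation:
start AUG at pos 2
pos 2: AUG -> M; peptide=M
pos 5: AGU -> S; peptide=MS
pos 8: CGC -> R; peptide=MSR
pos 11: GUG -> V; peptide=MSRV
pos 14: ACU -> T; peptide=MSRVT
pos 17: GUU -> V; peptide=MSRVTV
pos 20: AAU -> N; peptide=MSRVTVN
pos 23: UGG -> W; peptide=MSRVTVNW
pos 26: UUG -> L; peptide=MSRVTVNWL
pos 29: GCU -> A; peptide=MSRVTVNWLA
pos 32: UGC -> C; peptide=MSRVTVNWLAC
pos 35: UAA -> STOP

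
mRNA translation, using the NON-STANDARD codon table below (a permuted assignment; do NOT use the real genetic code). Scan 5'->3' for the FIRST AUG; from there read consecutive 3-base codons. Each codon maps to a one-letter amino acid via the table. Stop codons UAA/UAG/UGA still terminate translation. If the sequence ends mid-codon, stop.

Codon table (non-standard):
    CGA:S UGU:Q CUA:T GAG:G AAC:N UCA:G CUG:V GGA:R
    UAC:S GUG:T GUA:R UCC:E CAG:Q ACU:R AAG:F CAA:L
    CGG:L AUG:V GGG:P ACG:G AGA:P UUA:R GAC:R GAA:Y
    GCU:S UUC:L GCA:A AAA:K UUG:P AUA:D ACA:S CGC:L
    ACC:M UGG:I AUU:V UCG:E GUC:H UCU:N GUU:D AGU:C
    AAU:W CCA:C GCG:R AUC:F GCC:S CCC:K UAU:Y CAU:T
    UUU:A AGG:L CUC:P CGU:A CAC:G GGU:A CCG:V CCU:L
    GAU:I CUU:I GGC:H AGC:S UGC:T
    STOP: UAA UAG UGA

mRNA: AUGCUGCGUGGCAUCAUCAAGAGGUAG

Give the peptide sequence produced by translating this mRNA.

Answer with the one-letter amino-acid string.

Answer: VVAHFFFL

Derivation:
start AUG at pos 0
pos 0: AUG -> V; peptide=V
pos 3: CUG -> V; peptide=VV
pos 6: CGU -> A; peptide=VVA
pos 9: GGC -> H; peptide=VVAH
pos 12: AUC -> F; peptide=VVAHF
pos 15: AUC -> F; peptide=VVAHFF
pos 18: AAG -> F; peptide=VVAHFFF
pos 21: AGG -> L; peptide=VVAHFFFL
pos 24: UAG -> STOP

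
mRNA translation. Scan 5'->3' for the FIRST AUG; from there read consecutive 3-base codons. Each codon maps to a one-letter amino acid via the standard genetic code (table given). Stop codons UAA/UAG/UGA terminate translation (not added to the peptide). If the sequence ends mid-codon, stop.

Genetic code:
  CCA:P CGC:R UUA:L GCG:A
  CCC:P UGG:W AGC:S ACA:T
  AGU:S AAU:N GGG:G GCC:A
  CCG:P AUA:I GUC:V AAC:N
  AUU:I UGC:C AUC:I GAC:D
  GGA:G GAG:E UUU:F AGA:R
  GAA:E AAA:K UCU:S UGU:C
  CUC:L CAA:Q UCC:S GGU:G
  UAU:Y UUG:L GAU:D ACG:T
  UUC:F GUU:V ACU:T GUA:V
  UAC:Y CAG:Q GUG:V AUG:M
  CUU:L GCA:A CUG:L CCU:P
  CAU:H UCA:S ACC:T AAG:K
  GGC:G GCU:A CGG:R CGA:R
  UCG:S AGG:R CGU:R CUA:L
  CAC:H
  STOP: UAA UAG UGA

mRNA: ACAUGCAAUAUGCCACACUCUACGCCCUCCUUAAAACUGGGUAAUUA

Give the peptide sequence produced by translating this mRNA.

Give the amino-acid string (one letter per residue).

start AUG at pos 2
pos 2: AUG -> M; peptide=M
pos 5: CAA -> Q; peptide=MQ
pos 8: UAU -> Y; peptide=MQY
pos 11: GCC -> A; peptide=MQYA
pos 14: ACA -> T; peptide=MQYAT
pos 17: CUC -> L; peptide=MQYATL
pos 20: UAC -> Y; peptide=MQYATLY
pos 23: GCC -> A; peptide=MQYATLYA
pos 26: CUC -> L; peptide=MQYATLYAL
pos 29: CUU -> L; peptide=MQYATLYALL
pos 32: AAA -> K; peptide=MQYATLYALLK
pos 35: ACU -> T; peptide=MQYATLYALLKT
pos 38: GGG -> G; peptide=MQYATLYALLKTG
pos 41: UAA -> STOP

Answer: MQYATLYALLKTG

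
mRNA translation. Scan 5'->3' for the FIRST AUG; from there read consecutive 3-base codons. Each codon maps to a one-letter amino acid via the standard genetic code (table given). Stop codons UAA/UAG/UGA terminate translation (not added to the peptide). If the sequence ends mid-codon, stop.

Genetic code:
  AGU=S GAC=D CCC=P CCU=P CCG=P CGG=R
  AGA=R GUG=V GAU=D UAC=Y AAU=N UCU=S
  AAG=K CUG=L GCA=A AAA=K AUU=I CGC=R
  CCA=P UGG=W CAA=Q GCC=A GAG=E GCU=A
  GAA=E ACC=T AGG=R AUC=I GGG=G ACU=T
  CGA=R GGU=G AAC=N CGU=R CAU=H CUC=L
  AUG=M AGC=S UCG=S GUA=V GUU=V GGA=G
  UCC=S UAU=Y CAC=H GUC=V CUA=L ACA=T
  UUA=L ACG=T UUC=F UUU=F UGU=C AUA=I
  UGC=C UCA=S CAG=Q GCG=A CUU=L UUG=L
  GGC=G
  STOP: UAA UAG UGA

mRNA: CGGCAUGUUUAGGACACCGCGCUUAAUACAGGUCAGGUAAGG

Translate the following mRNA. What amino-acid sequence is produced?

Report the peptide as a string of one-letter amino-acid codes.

start AUG at pos 4
pos 4: AUG -> M; peptide=M
pos 7: UUU -> F; peptide=MF
pos 10: AGG -> R; peptide=MFR
pos 13: ACA -> T; peptide=MFRT
pos 16: CCG -> P; peptide=MFRTP
pos 19: CGC -> R; peptide=MFRTPR
pos 22: UUA -> L; peptide=MFRTPRL
pos 25: AUA -> I; peptide=MFRTPRLI
pos 28: CAG -> Q; peptide=MFRTPRLIQ
pos 31: GUC -> V; peptide=MFRTPRLIQV
pos 34: AGG -> R; peptide=MFRTPRLIQVR
pos 37: UAA -> STOP

Answer: MFRTPRLIQVR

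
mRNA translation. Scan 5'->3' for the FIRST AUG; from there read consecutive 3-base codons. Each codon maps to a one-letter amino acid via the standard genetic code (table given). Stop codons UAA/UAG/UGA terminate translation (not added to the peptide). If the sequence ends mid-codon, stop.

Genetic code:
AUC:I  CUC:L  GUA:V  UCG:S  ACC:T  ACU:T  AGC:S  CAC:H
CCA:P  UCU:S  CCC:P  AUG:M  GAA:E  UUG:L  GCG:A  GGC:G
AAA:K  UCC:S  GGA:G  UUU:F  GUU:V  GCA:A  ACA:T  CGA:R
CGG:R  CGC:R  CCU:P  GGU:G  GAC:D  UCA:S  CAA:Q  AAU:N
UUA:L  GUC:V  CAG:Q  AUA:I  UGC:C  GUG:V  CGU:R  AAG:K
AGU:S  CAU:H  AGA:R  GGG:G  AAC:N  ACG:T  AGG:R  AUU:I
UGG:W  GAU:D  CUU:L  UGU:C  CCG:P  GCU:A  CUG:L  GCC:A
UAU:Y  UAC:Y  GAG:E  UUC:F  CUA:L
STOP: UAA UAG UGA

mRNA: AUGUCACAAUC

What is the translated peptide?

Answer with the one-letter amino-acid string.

Answer: MSQ

Derivation:
start AUG at pos 0
pos 0: AUG -> M; peptide=M
pos 3: UCA -> S; peptide=MS
pos 6: CAA -> Q; peptide=MSQ
pos 9: only 2 nt remain (<3), stop (end of mRNA)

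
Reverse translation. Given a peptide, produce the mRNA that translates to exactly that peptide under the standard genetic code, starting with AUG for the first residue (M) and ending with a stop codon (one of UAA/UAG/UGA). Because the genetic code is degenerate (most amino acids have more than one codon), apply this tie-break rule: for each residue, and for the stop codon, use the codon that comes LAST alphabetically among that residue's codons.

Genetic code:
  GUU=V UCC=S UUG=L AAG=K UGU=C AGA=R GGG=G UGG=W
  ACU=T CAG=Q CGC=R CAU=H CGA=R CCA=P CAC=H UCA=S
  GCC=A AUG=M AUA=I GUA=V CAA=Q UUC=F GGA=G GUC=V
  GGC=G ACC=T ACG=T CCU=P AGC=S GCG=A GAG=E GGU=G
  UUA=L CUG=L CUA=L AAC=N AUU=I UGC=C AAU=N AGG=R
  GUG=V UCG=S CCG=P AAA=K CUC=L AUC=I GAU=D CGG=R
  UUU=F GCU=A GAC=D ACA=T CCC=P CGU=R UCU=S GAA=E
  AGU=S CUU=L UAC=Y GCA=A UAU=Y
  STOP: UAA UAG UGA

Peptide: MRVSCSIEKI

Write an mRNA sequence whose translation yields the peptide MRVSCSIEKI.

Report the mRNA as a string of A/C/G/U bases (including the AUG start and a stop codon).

residue 1: M -> AUG (start codon)
residue 2: R codons sorted = AGA,AGG,CGA,CGC,CGG,CGU -> pick last = CGU
residue 3: V codons sorted = GUA,GUC,GUG,GUU -> pick last = GUU
residue 4: S codons sorted = AGC,AGU,UCA,UCC,UCG,UCU -> pick last = UCU
residue 5: C codons sorted = UGC,UGU -> pick last = UGU
residue 6: S codons sorted = AGC,AGU,UCA,UCC,UCG,UCU -> pick last = UCU
residue 7: I codons sorted = AUA,AUC,AUU -> pick last = AUU
residue 8: E codons sorted = GAA,GAG -> pick last = GAG
residue 9: K codons sorted = AAA,AAG -> pick last = AAG
residue 10: I codons sorted = AUA,AUC,AUU -> pick last = AUU
terminator: stop codons sorted = UAA,UAG,UGA -> pick last = UGA

Answer: mRNA: AUGCGUGUUUCUUGUUCUAUUGAGAAGAUUUGA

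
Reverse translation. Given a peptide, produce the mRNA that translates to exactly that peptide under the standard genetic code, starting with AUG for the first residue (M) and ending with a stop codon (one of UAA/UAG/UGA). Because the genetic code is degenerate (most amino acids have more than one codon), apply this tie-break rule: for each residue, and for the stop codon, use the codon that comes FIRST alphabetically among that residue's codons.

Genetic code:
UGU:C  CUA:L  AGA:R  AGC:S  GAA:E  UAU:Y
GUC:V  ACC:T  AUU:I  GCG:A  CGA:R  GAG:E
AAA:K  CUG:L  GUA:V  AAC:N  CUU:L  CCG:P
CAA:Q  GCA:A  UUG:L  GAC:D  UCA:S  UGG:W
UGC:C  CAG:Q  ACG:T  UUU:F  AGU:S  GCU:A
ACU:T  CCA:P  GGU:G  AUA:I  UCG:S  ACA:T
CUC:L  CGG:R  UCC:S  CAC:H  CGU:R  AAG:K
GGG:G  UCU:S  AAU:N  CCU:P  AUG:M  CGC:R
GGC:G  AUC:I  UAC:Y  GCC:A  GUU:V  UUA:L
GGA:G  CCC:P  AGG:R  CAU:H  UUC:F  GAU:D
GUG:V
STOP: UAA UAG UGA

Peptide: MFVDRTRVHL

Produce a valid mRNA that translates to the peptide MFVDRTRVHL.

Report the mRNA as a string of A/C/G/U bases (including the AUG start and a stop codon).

Answer: mRNA: AUGUUCGUAGACAGAACAAGAGUACACCUAUAA

Derivation:
residue 1: M -> AUG (start codon)
residue 2: F codons sorted = UUC,UUU -> pick first = UUC
residue 3: V codons sorted = GUA,GUC,GUG,GUU -> pick first = GUA
residue 4: D codons sorted = GAC,GAU -> pick first = GAC
residue 5: R codons sorted = AGA,AGG,CGA,CGC,CGG,CGU -> pick first = AGA
residue 6: T codons sorted = ACA,ACC,ACG,ACU -> pick first = ACA
residue 7: R codons sorted = AGA,AGG,CGA,CGC,CGG,CGU -> pick first = AGA
residue 8: V codons sorted = GUA,GUC,GUG,GUU -> pick first = GUA
residue 9: H codons sorted = CAC,CAU -> pick first = CAC
residue 10: L codons sorted = CUA,CUC,CUG,CUU,UUA,UUG -> pick first = CUA
terminator: stop codons sorted = UAA,UAG,UGA -> pick first = UAA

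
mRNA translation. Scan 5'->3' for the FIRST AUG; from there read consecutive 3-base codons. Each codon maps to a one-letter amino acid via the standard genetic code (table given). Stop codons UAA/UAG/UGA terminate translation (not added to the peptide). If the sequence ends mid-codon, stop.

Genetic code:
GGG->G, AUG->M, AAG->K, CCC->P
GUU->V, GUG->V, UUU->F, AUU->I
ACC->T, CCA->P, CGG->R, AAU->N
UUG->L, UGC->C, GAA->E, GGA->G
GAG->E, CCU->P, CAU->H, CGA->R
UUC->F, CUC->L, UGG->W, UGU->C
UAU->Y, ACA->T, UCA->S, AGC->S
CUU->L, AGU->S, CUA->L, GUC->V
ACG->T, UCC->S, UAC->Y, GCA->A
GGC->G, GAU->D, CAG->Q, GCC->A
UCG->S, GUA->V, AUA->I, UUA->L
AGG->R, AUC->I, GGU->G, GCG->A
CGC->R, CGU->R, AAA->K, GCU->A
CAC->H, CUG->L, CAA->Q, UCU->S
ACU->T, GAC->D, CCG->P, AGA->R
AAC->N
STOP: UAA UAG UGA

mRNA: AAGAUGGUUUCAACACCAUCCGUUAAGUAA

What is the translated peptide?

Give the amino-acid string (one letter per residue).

Answer: MVSTPSVK

Derivation:
start AUG at pos 3
pos 3: AUG -> M; peptide=M
pos 6: GUU -> V; peptide=MV
pos 9: UCA -> S; peptide=MVS
pos 12: ACA -> T; peptide=MVST
pos 15: CCA -> P; peptide=MVSTP
pos 18: UCC -> S; peptide=MVSTPS
pos 21: GUU -> V; peptide=MVSTPSV
pos 24: AAG -> K; peptide=MVSTPSVK
pos 27: UAA -> STOP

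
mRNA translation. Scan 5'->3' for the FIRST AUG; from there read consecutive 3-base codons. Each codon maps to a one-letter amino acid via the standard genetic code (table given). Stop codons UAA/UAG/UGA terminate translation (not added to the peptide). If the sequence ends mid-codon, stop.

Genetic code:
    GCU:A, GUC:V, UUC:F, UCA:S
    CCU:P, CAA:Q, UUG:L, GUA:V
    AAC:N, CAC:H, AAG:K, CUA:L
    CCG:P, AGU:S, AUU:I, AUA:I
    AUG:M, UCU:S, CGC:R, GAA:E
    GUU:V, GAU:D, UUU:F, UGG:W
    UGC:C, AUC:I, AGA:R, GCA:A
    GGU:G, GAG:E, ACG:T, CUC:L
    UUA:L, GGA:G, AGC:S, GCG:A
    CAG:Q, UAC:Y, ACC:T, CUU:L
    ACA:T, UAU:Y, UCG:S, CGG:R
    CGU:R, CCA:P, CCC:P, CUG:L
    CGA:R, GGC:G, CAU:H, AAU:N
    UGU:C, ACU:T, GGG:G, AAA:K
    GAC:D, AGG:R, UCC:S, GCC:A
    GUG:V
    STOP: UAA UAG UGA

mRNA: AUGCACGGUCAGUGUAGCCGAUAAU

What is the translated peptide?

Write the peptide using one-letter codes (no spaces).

start AUG at pos 0
pos 0: AUG -> M; peptide=M
pos 3: CAC -> H; peptide=MH
pos 6: GGU -> G; peptide=MHG
pos 9: CAG -> Q; peptide=MHGQ
pos 12: UGU -> C; peptide=MHGQC
pos 15: AGC -> S; peptide=MHGQCS
pos 18: CGA -> R; peptide=MHGQCSR
pos 21: UAA -> STOP

Answer: MHGQCSR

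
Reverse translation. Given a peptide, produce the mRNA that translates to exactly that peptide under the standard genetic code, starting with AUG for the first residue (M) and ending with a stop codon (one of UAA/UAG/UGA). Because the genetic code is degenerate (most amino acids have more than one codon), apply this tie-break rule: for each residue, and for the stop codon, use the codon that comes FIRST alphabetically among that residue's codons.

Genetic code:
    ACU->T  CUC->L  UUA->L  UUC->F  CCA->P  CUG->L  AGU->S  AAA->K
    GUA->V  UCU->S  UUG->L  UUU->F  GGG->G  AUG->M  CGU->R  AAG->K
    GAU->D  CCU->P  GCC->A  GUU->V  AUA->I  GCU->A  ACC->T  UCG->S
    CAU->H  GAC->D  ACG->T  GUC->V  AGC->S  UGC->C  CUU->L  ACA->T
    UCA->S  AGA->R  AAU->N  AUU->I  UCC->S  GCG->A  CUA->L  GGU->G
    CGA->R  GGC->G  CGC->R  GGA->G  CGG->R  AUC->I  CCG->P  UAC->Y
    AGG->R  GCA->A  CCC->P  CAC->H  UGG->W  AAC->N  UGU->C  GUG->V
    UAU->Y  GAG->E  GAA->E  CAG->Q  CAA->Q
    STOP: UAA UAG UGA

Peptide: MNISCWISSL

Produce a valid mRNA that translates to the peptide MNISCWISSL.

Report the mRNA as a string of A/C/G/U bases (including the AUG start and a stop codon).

Answer: mRNA: AUGAACAUAAGCUGCUGGAUAAGCAGCCUAUAA

Derivation:
residue 1: M -> AUG (start codon)
residue 2: N codons sorted = AAC,AAU -> pick first = AAC
residue 3: I codons sorted = AUA,AUC,AUU -> pick first = AUA
residue 4: S codons sorted = AGC,AGU,UCA,UCC,UCG,UCU -> pick first = AGC
residue 5: C codons sorted = UGC,UGU -> pick first = UGC
residue 6: W -> UGG (only codon)
residue 7: I codons sorted = AUA,AUC,AUU -> pick first = AUA
residue 8: S codons sorted = AGC,AGU,UCA,UCC,UCG,UCU -> pick first = AGC
residue 9: S codons sorted = AGC,AGU,UCA,UCC,UCG,UCU -> pick first = AGC
residue 10: L codons sorted = CUA,CUC,CUG,CUU,UUA,UUG -> pick first = CUA
terminator: stop codons sorted = UAA,UAG,UGA -> pick first = UAA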